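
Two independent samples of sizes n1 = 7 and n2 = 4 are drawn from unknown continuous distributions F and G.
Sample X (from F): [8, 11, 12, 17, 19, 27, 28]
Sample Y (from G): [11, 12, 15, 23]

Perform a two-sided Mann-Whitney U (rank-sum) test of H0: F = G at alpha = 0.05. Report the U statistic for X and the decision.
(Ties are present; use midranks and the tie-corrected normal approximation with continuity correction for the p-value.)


Step 1: Combine and sort all 11 observations; assign midranks.
sorted (value, group): (8,X), (11,X), (11,Y), (12,X), (12,Y), (15,Y), (17,X), (19,X), (23,Y), (27,X), (28,X)
ranks: 8->1, 11->2.5, 11->2.5, 12->4.5, 12->4.5, 15->6, 17->7, 19->8, 23->9, 27->10, 28->11
Step 2: Rank sum for X: R1 = 1 + 2.5 + 4.5 + 7 + 8 + 10 + 11 = 44.
Step 3: U_X = R1 - n1(n1+1)/2 = 44 - 7*8/2 = 44 - 28 = 16.
       U_Y = n1*n2 - U_X = 28 - 16 = 12.
Step 4: Ties are present, so use the tie-corrected normal approximation (with continuity correction) for the p-value.
Step 5: p-value = 0.775820; compare to alpha = 0.05. fail to reject H0.

U_X = 16, p = 0.775820, fail to reject H0 at alpha = 0.05.


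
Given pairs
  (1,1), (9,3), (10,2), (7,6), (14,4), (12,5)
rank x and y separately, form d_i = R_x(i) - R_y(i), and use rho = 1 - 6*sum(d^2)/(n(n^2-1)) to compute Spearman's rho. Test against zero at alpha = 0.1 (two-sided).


Step 1: Rank x and y separately (midranks; no ties here).
rank(x): 1->1, 9->3, 10->4, 7->2, 14->6, 12->5
rank(y): 1->1, 3->3, 2->2, 6->6, 4->4, 5->5
Step 2: d_i = R_x(i) - R_y(i); compute d_i^2.
  (1-1)^2=0, (3-3)^2=0, (4-2)^2=4, (2-6)^2=16, (6-4)^2=4, (5-5)^2=0
sum(d^2) = 24.
Step 3: rho = 1 - 6*24 / (6*(6^2 - 1)) = 1 - 144/210 = 0.314286.
Step 4: Under H0, t = rho * sqrt((n-2)/(1-rho^2)) = 0.6621 ~ t(4).
Step 5: Two-sided p-value from the t-distribution with 4 df = 0.544093.
Step 6: alpha = 0.1. fail to reject H0.

rho = 0.3143, p = 0.544093, fail to reject H0 at alpha = 0.1.


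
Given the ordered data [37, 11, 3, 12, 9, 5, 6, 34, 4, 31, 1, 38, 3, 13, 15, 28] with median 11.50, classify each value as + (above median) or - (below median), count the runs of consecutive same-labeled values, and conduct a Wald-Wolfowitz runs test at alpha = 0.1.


Step 1: Compute median = 11.50; label A = above, B = below.
Labels in order: ABBABBBABABABAAA  (n_A = 8, n_B = 8)
Step 2: Count runs R = 11.
Step 3: Under H0 (random ordering), E[R] = 2*n_A*n_B/(n_A+n_B) + 1 = 2*8*8/16 + 1 = 9.0000.
        Var[R] = 2*n_A*n_B*(2*n_A*n_B - n_A - n_B) / ((n_A+n_B)^2 * (n_A+n_B-1)) = 14336/3840 = 3.7333.
        SD[R] = 1.9322.
Step 4: Continuity-corrected z = (R - 0.5 - E[R]) / SD[R] = (11 - 0.5 - 9.0000) / 1.9322 = 0.7763.
Step 5: Two-sided p-value via normal approximation = 2*(1 - Phi(|z|)) = 0.437558.
Step 6: alpha = 0.1. fail to reject H0.

R = 11, z = 0.7763, p = 0.437558, fail to reject H0.


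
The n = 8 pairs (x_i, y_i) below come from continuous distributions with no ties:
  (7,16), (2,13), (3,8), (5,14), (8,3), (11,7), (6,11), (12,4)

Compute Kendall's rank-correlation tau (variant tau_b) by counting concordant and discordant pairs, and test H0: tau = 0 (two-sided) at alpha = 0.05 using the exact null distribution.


Step 1: Enumerate the 28 unordered pairs (i,j) with i<j and classify each by sign(x_j-x_i) * sign(y_j-y_i).
  (1,2):dx=-5,dy=-3->C; (1,3):dx=-4,dy=-8->C; (1,4):dx=-2,dy=-2->C; (1,5):dx=+1,dy=-13->D
  (1,6):dx=+4,dy=-9->D; (1,7):dx=-1,dy=-5->C; (1,8):dx=+5,dy=-12->D; (2,3):dx=+1,dy=-5->D
  (2,4):dx=+3,dy=+1->C; (2,5):dx=+6,dy=-10->D; (2,6):dx=+9,dy=-6->D; (2,7):dx=+4,dy=-2->D
  (2,8):dx=+10,dy=-9->D; (3,4):dx=+2,dy=+6->C; (3,5):dx=+5,dy=-5->D; (3,6):dx=+8,dy=-1->D
  (3,7):dx=+3,dy=+3->C; (3,8):dx=+9,dy=-4->D; (4,5):dx=+3,dy=-11->D; (4,6):dx=+6,dy=-7->D
  (4,7):dx=+1,dy=-3->D; (4,8):dx=+7,dy=-10->D; (5,6):dx=+3,dy=+4->C; (5,7):dx=-2,dy=+8->D
  (5,8):dx=+4,dy=+1->C; (6,7):dx=-5,dy=+4->D; (6,8):dx=+1,dy=-3->D; (7,8):dx=+6,dy=-7->D
Step 2: C = 9, D = 19, total pairs = 28.
Step 3: tau = (C - D)/(n(n-1)/2) = (9 - 19)/28 = -0.357143.
Step 4: Exact two-sided p-value (enumerate n! = 40320 permutations of y under H0): p = 0.275099.
Step 5: alpha = 0.05. fail to reject H0.

tau_b = -0.3571 (C=9, D=19), p = 0.275099, fail to reject H0.


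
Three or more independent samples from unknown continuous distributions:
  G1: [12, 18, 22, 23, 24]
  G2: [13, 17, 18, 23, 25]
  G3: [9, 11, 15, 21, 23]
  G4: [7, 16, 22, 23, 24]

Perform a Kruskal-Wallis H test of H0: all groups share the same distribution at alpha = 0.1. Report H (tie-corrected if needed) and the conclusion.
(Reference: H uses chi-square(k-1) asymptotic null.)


Step 1: Combine all N = 20 observations and assign midranks.
sorted (value, group, rank): (7,G4,1), (9,G3,2), (11,G3,3), (12,G1,4), (13,G2,5), (15,G3,6), (16,G4,7), (17,G2,8), (18,G1,9.5), (18,G2,9.5), (21,G3,11), (22,G1,12.5), (22,G4,12.5), (23,G1,15.5), (23,G2,15.5), (23,G3,15.5), (23,G4,15.5), (24,G1,18.5), (24,G4,18.5), (25,G2,20)
Step 2: Sum ranks within each group.
R_1 = 60 (n_1 = 5)
R_2 = 58 (n_2 = 5)
R_3 = 37.5 (n_3 = 5)
R_4 = 54.5 (n_4 = 5)
Step 3: H = 12/(N(N+1)) * sum(R_i^2/n_i) - 3(N+1)
     = 12/(20*21) * (60^2/5 + 58^2/5 + 37.5^2/5 + 54.5^2/5) - 3*21
     = 0.028571 * 2268.1 - 63
     = 1.802857.
Step 4: Ties present; correction factor C = 1 - 78/(20^3 - 20) = 0.990226. Corrected H = 1.802857 / 0.990226 = 1.820653.
Step 5: Under H0, H ~ chi^2(3); p-value = 0.610451.
Step 6: alpha = 0.1. fail to reject H0.

H = 1.8207, df = 3, p = 0.610451, fail to reject H0.


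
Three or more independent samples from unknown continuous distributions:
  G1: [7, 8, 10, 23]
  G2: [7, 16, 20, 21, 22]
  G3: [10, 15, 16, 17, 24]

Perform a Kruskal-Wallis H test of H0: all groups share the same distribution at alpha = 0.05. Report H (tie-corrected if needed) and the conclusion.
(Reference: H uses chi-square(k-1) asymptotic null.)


Step 1: Combine all N = 14 observations and assign midranks.
sorted (value, group, rank): (7,G1,1.5), (7,G2,1.5), (8,G1,3), (10,G1,4.5), (10,G3,4.5), (15,G3,6), (16,G2,7.5), (16,G3,7.5), (17,G3,9), (20,G2,10), (21,G2,11), (22,G2,12), (23,G1,13), (24,G3,14)
Step 2: Sum ranks within each group.
R_1 = 22 (n_1 = 4)
R_2 = 42 (n_2 = 5)
R_3 = 41 (n_3 = 5)
Step 3: H = 12/(N(N+1)) * sum(R_i^2/n_i) - 3(N+1)
     = 12/(14*15) * (22^2/4 + 42^2/5 + 41^2/5) - 3*15
     = 0.057143 * 810 - 45
     = 1.285714.
Step 4: Ties present; correction factor C = 1 - 18/(14^3 - 14) = 0.993407. Corrected H = 1.285714 / 0.993407 = 1.294248.
Step 5: Under H0, H ~ chi^2(2); p-value = 0.523549.
Step 6: alpha = 0.05. fail to reject H0.

H = 1.2942, df = 2, p = 0.523549, fail to reject H0.


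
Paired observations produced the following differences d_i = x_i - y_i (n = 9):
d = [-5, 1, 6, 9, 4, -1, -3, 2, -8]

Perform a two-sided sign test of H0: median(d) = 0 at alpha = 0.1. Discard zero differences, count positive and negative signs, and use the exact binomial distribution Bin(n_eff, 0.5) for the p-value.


Step 1: Discard zero differences. Original n = 9; n_eff = number of nonzero differences = 9.
Nonzero differences (with sign): -5, +1, +6, +9, +4, -1, -3, +2, -8
Step 2: Count signs: positive = 5, negative = 4.
Step 3: Under H0: P(positive) = 0.5, so the number of positives S ~ Bin(9, 0.5).
Step 4: Two-sided exact p-value = sum of Bin(9,0.5) probabilities at or below the observed probability = 1.000000.
Step 5: alpha = 0.1. fail to reject H0.

n_eff = 9, pos = 5, neg = 4, p = 1.000000, fail to reject H0.


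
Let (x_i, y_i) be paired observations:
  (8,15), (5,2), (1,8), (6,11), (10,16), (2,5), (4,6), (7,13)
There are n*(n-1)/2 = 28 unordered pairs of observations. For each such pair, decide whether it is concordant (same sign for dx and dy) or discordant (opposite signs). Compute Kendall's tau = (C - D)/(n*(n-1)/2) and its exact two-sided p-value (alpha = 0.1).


Step 1: Enumerate the 28 unordered pairs (i,j) with i<j and classify each by sign(x_j-x_i) * sign(y_j-y_i).
  (1,2):dx=-3,dy=-13->C; (1,3):dx=-7,dy=-7->C; (1,4):dx=-2,dy=-4->C; (1,5):dx=+2,dy=+1->C
  (1,6):dx=-6,dy=-10->C; (1,7):dx=-4,dy=-9->C; (1,8):dx=-1,dy=-2->C; (2,3):dx=-4,dy=+6->D
  (2,4):dx=+1,dy=+9->C; (2,5):dx=+5,dy=+14->C; (2,6):dx=-3,dy=+3->D; (2,7):dx=-1,dy=+4->D
  (2,8):dx=+2,dy=+11->C; (3,4):dx=+5,dy=+3->C; (3,5):dx=+9,dy=+8->C; (3,6):dx=+1,dy=-3->D
  (3,7):dx=+3,dy=-2->D; (3,8):dx=+6,dy=+5->C; (4,5):dx=+4,dy=+5->C; (4,6):dx=-4,dy=-6->C
  (4,7):dx=-2,dy=-5->C; (4,8):dx=+1,dy=+2->C; (5,6):dx=-8,dy=-11->C; (5,7):dx=-6,dy=-10->C
  (5,8):dx=-3,dy=-3->C; (6,7):dx=+2,dy=+1->C; (6,8):dx=+5,dy=+8->C; (7,8):dx=+3,dy=+7->C
Step 2: C = 23, D = 5, total pairs = 28.
Step 3: tau = (C - D)/(n(n-1)/2) = (23 - 5)/28 = 0.642857.
Step 4: Exact two-sided p-value (enumerate n! = 40320 permutations of y under H0): p = 0.031151.
Step 5: alpha = 0.1. reject H0.

tau_b = 0.6429 (C=23, D=5), p = 0.031151, reject H0.


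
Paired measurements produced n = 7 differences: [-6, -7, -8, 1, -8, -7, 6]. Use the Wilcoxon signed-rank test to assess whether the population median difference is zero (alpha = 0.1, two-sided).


Step 1: Drop any zero differences (none here) and take |d_i|.
|d| = [6, 7, 8, 1, 8, 7, 6]
Step 2: Midrank |d_i| (ties get averaged ranks).
ranks: |6|->2.5, |7|->4.5, |8|->6.5, |1|->1, |8|->6.5, |7|->4.5, |6|->2.5
Step 3: Attach original signs; sum ranks with positive sign and with negative sign.
W+ = 1 + 2.5 = 3.5
W- = 2.5 + 4.5 + 6.5 + 6.5 + 4.5 = 24.5
(Check: W+ + W- = 28 should equal n(n+1)/2 = 28.)
Step 4: Test statistic W = min(W+, W-) = 3.5.
Step 5: Ties in |d|, so use the tie-corrected normal approximation.
        E[W] = n(n+1)/4 = 7*8/4 = 14.
        Tie groups: |d|=6 (t=2), |d|=7 (t=2), |d|=8 (t=2); sum(t^3 - t) = 18.
        Var[W] = n(n+1)(2n+1)/24 - sum(t^3-t)/48 = 840/24 - 18/48 = 34.625.
        z = (W - E[W]) / sqrt(Var[W]) = (3.5 - 14) / 5.8843 = -1.7844.
        Two-sided p = 2*Phi(z) = 0.074357.
Step 6: alpha = 0.1. reject H0.

W+ = 3.5, W- = 24.5, W = min = 3.5, p = 0.074357, reject H0.


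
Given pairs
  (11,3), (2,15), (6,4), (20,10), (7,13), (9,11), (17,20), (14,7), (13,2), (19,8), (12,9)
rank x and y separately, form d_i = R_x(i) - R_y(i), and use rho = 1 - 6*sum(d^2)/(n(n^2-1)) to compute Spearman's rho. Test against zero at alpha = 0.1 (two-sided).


Step 1: Rank x and y separately (midranks; no ties here).
rank(x): 11->5, 2->1, 6->2, 20->11, 7->3, 9->4, 17->9, 14->8, 13->7, 19->10, 12->6
rank(y): 3->2, 15->10, 4->3, 10->7, 13->9, 11->8, 20->11, 7->4, 2->1, 8->5, 9->6
Step 2: d_i = R_x(i) - R_y(i); compute d_i^2.
  (5-2)^2=9, (1-10)^2=81, (2-3)^2=1, (11-7)^2=16, (3-9)^2=36, (4-8)^2=16, (9-11)^2=4, (8-4)^2=16, (7-1)^2=36, (10-5)^2=25, (6-6)^2=0
sum(d^2) = 240.
Step 3: rho = 1 - 6*240 / (11*(11^2 - 1)) = 1 - 1440/1320 = -0.090909.
Step 4: Under H0, t = rho * sqrt((n-2)/(1-rho^2)) = -0.2739 ~ t(9).
Step 5: Two-sided p-value from the t-distribution with 9 df = 0.790373.
Step 6: alpha = 0.1. fail to reject H0.

rho = -0.0909, p = 0.790373, fail to reject H0 at alpha = 0.1.


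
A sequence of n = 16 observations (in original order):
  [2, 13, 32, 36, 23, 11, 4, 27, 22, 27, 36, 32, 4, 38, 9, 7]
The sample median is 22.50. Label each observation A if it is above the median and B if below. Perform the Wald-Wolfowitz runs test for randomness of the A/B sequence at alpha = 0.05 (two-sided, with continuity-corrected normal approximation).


Step 1: Compute median = 22.50; label A = above, B = below.
Labels in order: BBAAABBABAAABABB  (n_A = 8, n_B = 8)
Step 2: Count runs R = 9.
Step 3: Under H0 (random ordering), E[R] = 2*n_A*n_B/(n_A+n_B) + 1 = 2*8*8/16 + 1 = 9.0000.
        Var[R] = 2*n_A*n_B*(2*n_A*n_B - n_A - n_B) / ((n_A+n_B)^2 * (n_A+n_B-1)) = 14336/3840 = 3.7333.
        SD[R] = 1.9322.
Step 4: R = E[R], so z = 0 with no continuity correction.
Step 5: Two-sided p-value via normal approximation = 2*(1 - Phi(|z|)) = 1.000000.
Step 6: alpha = 0.05. fail to reject H0.

R = 9, z = 0.0000, p = 1.000000, fail to reject H0.


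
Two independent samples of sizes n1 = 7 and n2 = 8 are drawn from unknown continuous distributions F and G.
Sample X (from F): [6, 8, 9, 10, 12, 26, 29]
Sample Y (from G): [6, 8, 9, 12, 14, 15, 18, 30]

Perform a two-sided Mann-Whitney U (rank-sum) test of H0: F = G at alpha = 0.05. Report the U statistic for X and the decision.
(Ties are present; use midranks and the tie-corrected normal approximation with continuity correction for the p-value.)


Step 1: Combine and sort all 15 observations; assign midranks.
sorted (value, group): (6,X), (6,Y), (8,X), (8,Y), (9,X), (9,Y), (10,X), (12,X), (12,Y), (14,Y), (15,Y), (18,Y), (26,X), (29,X), (30,Y)
ranks: 6->1.5, 6->1.5, 8->3.5, 8->3.5, 9->5.5, 9->5.5, 10->7, 12->8.5, 12->8.5, 14->10, 15->11, 18->12, 26->13, 29->14, 30->15
Step 2: Rank sum for X: R1 = 1.5 + 3.5 + 5.5 + 7 + 8.5 + 13 + 14 = 53.
Step 3: U_X = R1 - n1(n1+1)/2 = 53 - 7*8/2 = 53 - 28 = 25.
       U_Y = n1*n2 - U_X = 56 - 25 = 31.
Step 4: Ties are present, so use the tie-corrected normal approximation (with continuity correction) for the p-value.
Step 5: p-value = 0.771543; compare to alpha = 0.05. fail to reject H0.

U_X = 25, p = 0.771543, fail to reject H0 at alpha = 0.05.


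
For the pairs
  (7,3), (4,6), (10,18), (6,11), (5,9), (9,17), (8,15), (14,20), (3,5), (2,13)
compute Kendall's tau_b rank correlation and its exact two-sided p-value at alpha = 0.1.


Step 1: Enumerate the 45 unordered pairs (i,j) with i<j and classify each by sign(x_j-x_i) * sign(y_j-y_i).
  (1,2):dx=-3,dy=+3->D; (1,3):dx=+3,dy=+15->C; (1,4):dx=-1,dy=+8->D; (1,5):dx=-2,dy=+6->D
  (1,6):dx=+2,dy=+14->C; (1,7):dx=+1,dy=+12->C; (1,8):dx=+7,dy=+17->C; (1,9):dx=-4,dy=+2->D
  (1,10):dx=-5,dy=+10->D; (2,3):dx=+6,dy=+12->C; (2,4):dx=+2,dy=+5->C; (2,5):dx=+1,dy=+3->C
  (2,6):dx=+5,dy=+11->C; (2,7):dx=+4,dy=+9->C; (2,8):dx=+10,dy=+14->C; (2,9):dx=-1,dy=-1->C
  (2,10):dx=-2,dy=+7->D; (3,4):dx=-4,dy=-7->C; (3,5):dx=-5,dy=-9->C; (3,6):dx=-1,dy=-1->C
  (3,7):dx=-2,dy=-3->C; (3,8):dx=+4,dy=+2->C; (3,9):dx=-7,dy=-13->C; (3,10):dx=-8,dy=-5->C
  (4,5):dx=-1,dy=-2->C; (4,6):dx=+3,dy=+6->C; (4,7):dx=+2,dy=+4->C; (4,8):dx=+8,dy=+9->C
  (4,9):dx=-3,dy=-6->C; (4,10):dx=-4,dy=+2->D; (5,6):dx=+4,dy=+8->C; (5,7):dx=+3,dy=+6->C
  (5,8):dx=+9,dy=+11->C; (5,9):dx=-2,dy=-4->C; (5,10):dx=-3,dy=+4->D; (6,7):dx=-1,dy=-2->C
  (6,8):dx=+5,dy=+3->C; (6,9):dx=-6,dy=-12->C; (6,10):dx=-7,dy=-4->C; (7,8):dx=+6,dy=+5->C
  (7,9):dx=-5,dy=-10->C; (7,10):dx=-6,dy=-2->C; (8,9):dx=-11,dy=-15->C; (8,10):dx=-12,dy=-7->C
  (9,10):dx=-1,dy=+8->D
Step 2: C = 36, D = 9, total pairs = 45.
Step 3: tau = (C - D)/(n(n-1)/2) = (36 - 9)/45 = 0.600000.
Step 4: Exact two-sided p-value (enumerate n! = 3628800 permutations of y under H0): p = 0.016666.
Step 5: alpha = 0.1. reject H0.

tau_b = 0.6000 (C=36, D=9), p = 0.016666, reject H0.


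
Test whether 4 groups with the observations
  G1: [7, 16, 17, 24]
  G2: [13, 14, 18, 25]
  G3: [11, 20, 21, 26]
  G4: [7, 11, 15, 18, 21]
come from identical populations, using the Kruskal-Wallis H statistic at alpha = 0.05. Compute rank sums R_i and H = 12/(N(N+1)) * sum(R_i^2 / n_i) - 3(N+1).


Step 1: Combine all N = 17 observations and assign midranks.
sorted (value, group, rank): (7,G1,1.5), (7,G4,1.5), (11,G3,3.5), (11,G4,3.5), (13,G2,5), (14,G2,6), (15,G4,7), (16,G1,8), (17,G1,9), (18,G2,10.5), (18,G4,10.5), (20,G3,12), (21,G3,13.5), (21,G4,13.5), (24,G1,15), (25,G2,16), (26,G3,17)
Step 2: Sum ranks within each group.
R_1 = 33.5 (n_1 = 4)
R_2 = 37.5 (n_2 = 4)
R_3 = 46 (n_3 = 4)
R_4 = 36 (n_4 = 5)
Step 3: H = 12/(N(N+1)) * sum(R_i^2/n_i) - 3(N+1)
     = 12/(17*18) * (33.5^2/4 + 37.5^2/4 + 46^2/4 + 36^2/5) - 3*18
     = 0.039216 * 1420.33 - 54
     = 1.699020.
Step 4: Ties present; correction factor C = 1 - 24/(17^3 - 17) = 0.995098. Corrected H = 1.699020 / 0.995098 = 1.707389.
Step 5: Under H0, H ~ chi^2(3); p-value = 0.635292.
Step 6: alpha = 0.05. fail to reject H0.

H = 1.7074, df = 3, p = 0.635292, fail to reject H0.


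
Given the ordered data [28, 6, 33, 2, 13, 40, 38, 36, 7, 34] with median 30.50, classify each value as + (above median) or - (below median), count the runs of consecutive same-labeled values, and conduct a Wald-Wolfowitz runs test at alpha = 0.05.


Step 1: Compute median = 30.50; label A = above, B = below.
Labels in order: BBABBAAABA  (n_A = 5, n_B = 5)
Step 2: Count runs R = 6.
Step 3: Under H0 (random ordering), E[R] = 2*n_A*n_B/(n_A+n_B) + 1 = 2*5*5/10 + 1 = 6.0000.
        Var[R] = 2*n_A*n_B*(2*n_A*n_B - n_A - n_B) / ((n_A+n_B)^2 * (n_A+n_B-1)) = 2000/900 = 2.2222.
        SD[R] = 1.4907.
Step 4: R = E[R], so z = 0 with no continuity correction.
Step 5: Two-sided p-value via normal approximation = 2*(1 - Phi(|z|)) = 1.000000.
Step 6: alpha = 0.05. fail to reject H0.

R = 6, z = 0.0000, p = 1.000000, fail to reject H0.


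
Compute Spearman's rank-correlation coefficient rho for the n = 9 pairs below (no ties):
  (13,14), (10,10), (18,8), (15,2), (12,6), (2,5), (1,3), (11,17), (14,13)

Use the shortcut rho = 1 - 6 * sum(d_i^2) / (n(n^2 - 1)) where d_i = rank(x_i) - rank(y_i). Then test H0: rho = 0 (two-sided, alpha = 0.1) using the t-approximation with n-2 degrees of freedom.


Step 1: Rank x and y separately (midranks; no ties here).
rank(x): 13->6, 10->3, 18->9, 15->8, 12->5, 2->2, 1->1, 11->4, 14->7
rank(y): 14->8, 10->6, 8->5, 2->1, 6->4, 5->3, 3->2, 17->9, 13->7
Step 2: d_i = R_x(i) - R_y(i); compute d_i^2.
  (6-8)^2=4, (3-6)^2=9, (9-5)^2=16, (8-1)^2=49, (5-4)^2=1, (2-3)^2=1, (1-2)^2=1, (4-9)^2=25, (7-7)^2=0
sum(d^2) = 106.
Step 3: rho = 1 - 6*106 / (9*(9^2 - 1)) = 1 - 636/720 = 0.116667.
Step 4: Under H0, t = rho * sqrt((n-2)/(1-rho^2)) = 0.3108 ~ t(7).
Step 5: Two-sided p-value from the t-distribution with 7 df = 0.765008.
Step 6: alpha = 0.1. fail to reject H0.

rho = 0.1167, p = 0.765008, fail to reject H0 at alpha = 0.1.


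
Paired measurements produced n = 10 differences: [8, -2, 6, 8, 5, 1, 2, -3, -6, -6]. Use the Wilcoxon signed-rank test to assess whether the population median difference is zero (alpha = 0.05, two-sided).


Step 1: Drop any zero differences (none here) and take |d_i|.
|d| = [8, 2, 6, 8, 5, 1, 2, 3, 6, 6]
Step 2: Midrank |d_i| (ties get averaged ranks).
ranks: |8|->9.5, |2|->2.5, |6|->7, |8|->9.5, |5|->5, |1|->1, |2|->2.5, |3|->4, |6|->7, |6|->7
Step 3: Attach original signs; sum ranks with positive sign and with negative sign.
W+ = 9.5 + 7 + 9.5 + 5 + 1 + 2.5 = 34.5
W- = 2.5 + 4 + 7 + 7 = 20.5
(Check: W+ + W- = 55 should equal n(n+1)/2 = 55.)
Step 4: Test statistic W = min(W+, W-) = 20.5.
Step 5: Ties in |d|, so use the tie-corrected normal approximation.
        E[W] = n(n+1)/4 = 10*11/4 = 27.5.
        Tie groups: |d|=2 (t=2), |d|=6 (t=3), |d|=8 (t=2); sum(t^3 - t) = 36.
        Var[W] = n(n+1)(2n+1)/24 - sum(t^3-t)/48 = 2310/24 - 36/48 = 95.5.
        z = (W - E[W]) / sqrt(Var[W]) = (20.5 - 27.5) / 9.7724 = -0.7163.
        Two-sided p = 2*Phi(z) = 0.473805.
Step 6: alpha = 0.05. fail to reject H0.

W+ = 34.5, W- = 20.5, W = min = 20.5, p = 0.473805, fail to reject H0.


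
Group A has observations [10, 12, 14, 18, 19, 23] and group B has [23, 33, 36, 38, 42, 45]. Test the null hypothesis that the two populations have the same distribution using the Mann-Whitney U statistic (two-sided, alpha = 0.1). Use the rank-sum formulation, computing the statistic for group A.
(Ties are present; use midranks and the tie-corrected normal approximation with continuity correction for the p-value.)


Step 1: Combine and sort all 12 observations; assign midranks.
sorted (value, group): (10,X), (12,X), (14,X), (18,X), (19,X), (23,X), (23,Y), (33,Y), (36,Y), (38,Y), (42,Y), (45,Y)
ranks: 10->1, 12->2, 14->3, 18->4, 19->5, 23->6.5, 23->6.5, 33->8, 36->9, 38->10, 42->11, 45->12
Step 2: Rank sum for X: R1 = 1 + 2 + 3 + 4 + 5 + 6.5 = 21.5.
Step 3: U_X = R1 - n1(n1+1)/2 = 21.5 - 6*7/2 = 21.5 - 21 = 0.5.
       U_Y = n1*n2 - U_X = 36 - 0.5 = 35.5.
Step 4: Ties are present, so use the tie-corrected normal approximation (with continuity correction) for the p-value.
Step 5: p-value = 0.006392; compare to alpha = 0.1. reject H0.

U_X = 0.5, p = 0.006392, reject H0 at alpha = 0.1.


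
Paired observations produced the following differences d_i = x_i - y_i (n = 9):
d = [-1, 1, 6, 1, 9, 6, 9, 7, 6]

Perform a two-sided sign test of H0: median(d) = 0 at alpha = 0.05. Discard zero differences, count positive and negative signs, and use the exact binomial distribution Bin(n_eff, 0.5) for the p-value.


Step 1: Discard zero differences. Original n = 9; n_eff = number of nonzero differences = 9.
Nonzero differences (with sign): -1, +1, +6, +1, +9, +6, +9, +7, +6
Step 2: Count signs: positive = 8, negative = 1.
Step 3: Under H0: P(positive) = 0.5, so the number of positives S ~ Bin(9, 0.5).
Step 4: Two-sided exact p-value = sum of Bin(9,0.5) probabilities at or below the observed probability = 0.039062.
Step 5: alpha = 0.05. reject H0.

n_eff = 9, pos = 8, neg = 1, p = 0.039062, reject H0.


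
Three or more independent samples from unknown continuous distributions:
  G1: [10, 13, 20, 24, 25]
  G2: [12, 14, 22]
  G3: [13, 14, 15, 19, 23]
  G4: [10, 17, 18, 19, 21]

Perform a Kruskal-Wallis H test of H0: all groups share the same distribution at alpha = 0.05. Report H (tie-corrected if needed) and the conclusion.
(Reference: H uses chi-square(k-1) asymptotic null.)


Step 1: Combine all N = 18 observations and assign midranks.
sorted (value, group, rank): (10,G1,1.5), (10,G4,1.5), (12,G2,3), (13,G1,4.5), (13,G3,4.5), (14,G2,6.5), (14,G3,6.5), (15,G3,8), (17,G4,9), (18,G4,10), (19,G3,11.5), (19,G4,11.5), (20,G1,13), (21,G4,14), (22,G2,15), (23,G3,16), (24,G1,17), (25,G1,18)
Step 2: Sum ranks within each group.
R_1 = 54 (n_1 = 5)
R_2 = 24.5 (n_2 = 3)
R_3 = 46.5 (n_3 = 5)
R_4 = 46 (n_4 = 5)
Step 3: H = 12/(N(N+1)) * sum(R_i^2/n_i) - 3(N+1)
     = 12/(18*19) * (54^2/5 + 24.5^2/3 + 46.5^2/5 + 46^2/5) - 3*19
     = 0.035088 * 1638.93 - 57
     = 0.506433.
Step 4: Ties present; correction factor C = 1 - 24/(18^3 - 18) = 0.995872. Corrected H = 0.506433 / 0.995872 = 0.508532.
Step 5: Under H0, H ~ chi^2(3); p-value = 0.917013.
Step 6: alpha = 0.05. fail to reject H0.

H = 0.5085, df = 3, p = 0.917013, fail to reject H0.


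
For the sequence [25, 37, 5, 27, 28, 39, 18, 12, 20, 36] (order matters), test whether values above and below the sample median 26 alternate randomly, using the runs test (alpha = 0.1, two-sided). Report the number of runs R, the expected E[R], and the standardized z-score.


Step 1: Compute median = 26; label A = above, B = below.
Labels in order: BABAAABBBA  (n_A = 5, n_B = 5)
Step 2: Count runs R = 6.
Step 3: Under H0 (random ordering), E[R] = 2*n_A*n_B/(n_A+n_B) + 1 = 2*5*5/10 + 1 = 6.0000.
        Var[R] = 2*n_A*n_B*(2*n_A*n_B - n_A - n_B) / ((n_A+n_B)^2 * (n_A+n_B-1)) = 2000/900 = 2.2222.
        SD[R] = 1.4907.
Step 4: R = E[R], so z = 0 with no continuity correction.
Step 5: Two-sided p-value via normal approximation = 2*(1 - Phi(|z|)) = 1.000000.
Step 6: alpha = 0.1. fail to reject H0.

R = 6, z = 0.0000, p = 1.000000, fail to reject H0.


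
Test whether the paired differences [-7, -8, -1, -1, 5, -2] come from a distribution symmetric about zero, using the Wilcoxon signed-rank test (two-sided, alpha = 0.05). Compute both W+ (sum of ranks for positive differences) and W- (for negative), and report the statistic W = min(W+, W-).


Step 1: Drop any zero differences (none here) and take |d_i|.
|d| = [7, 8, 1, 1, 5, 2]
Step 2: Midrank |d_i| (ties get averaged ranks).
ranks: |7|->5, |8|->6, |1|->1.5, |1|->1.5, |5|->4, |2|->3
Step 3: Attach original signs; sum ranks with positive sign and with negative sign.
W+ = 4 = 4
W- = 5 + 6 + 1.5 + 1.5 + 3 = 17
(Check: W+ + W- = 21 should equal n(n+1)/2 = 21.)
Step 4: Test statistic W = min(W+, W-) = 4.
Step 5: Ties in |d|, so use the tie-corrected normal approximation.
        E[W] = n(n+1)/4 = 6*7/4 = 10.5.
        Tie groups: |d|=1 (t=2); sum(t^3 - t) = 6.
        Var[W] = n(n+1)(2n+1)/24 - sum(t^3-t)/48 = 546/24 - 6/48 = 22.625.
        z = (W - E[W]) / sqrt(Var[W]) = (4 - 10.5) / 4.7566 = -1.3665.
        Two-sided p = 2*Phi(z) = 0.171773.
Step 6: alpha = 0.05. fail to reject H0.

W+ = 4, W- = 17, W = min = 4, p = 0.171773, fail to reject H0.


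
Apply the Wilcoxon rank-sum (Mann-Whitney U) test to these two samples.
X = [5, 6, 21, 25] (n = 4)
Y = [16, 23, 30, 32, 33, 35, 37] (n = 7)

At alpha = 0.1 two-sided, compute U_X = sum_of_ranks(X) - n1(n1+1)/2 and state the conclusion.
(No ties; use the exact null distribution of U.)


Step 1: Combine and sort all 11 observations; assign midranks.
sorted (value, group): (5,X), (6,X), (16,Y), (21,X), (23,Y), (25,X), (30,Y), (32,Y), (33,Y), (35,Y), (37,Y)
ranks: 5->1, 6->2, 16->3, 21->4, 23->5, 25->6, 30->7, 32->8, 33->9, 35->10, 37->11
Step 2: Rank sum for X: R1 = 1 + 2 + 4 + 6 = 13.
Step 3: U_X = R1 - n1(n1+1)/2 = 13 - 4*5/2 = 13 - 10 = 3.
       U_Y = n1*n2 - U_X = 28 - 3 = 25.
Step 4: No ties, so the exact null distribution of U (based on enumerating the C(11,4) = 330 equally likely rank assignments) gives the two-sided p-value.
Step 5: p-value = 0.042424; compare to alpha = 0.1. reject H0.

U_X = 3, p = 0.042424, reject H0 at alpha = 0.1.


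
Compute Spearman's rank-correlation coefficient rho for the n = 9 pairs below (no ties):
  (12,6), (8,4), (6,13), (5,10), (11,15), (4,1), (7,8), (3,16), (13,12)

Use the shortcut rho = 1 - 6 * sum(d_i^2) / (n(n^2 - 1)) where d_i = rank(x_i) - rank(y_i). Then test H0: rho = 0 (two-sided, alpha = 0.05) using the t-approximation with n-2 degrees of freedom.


Step 1: Rank x and y separately (midranks; no ties here).
rank(x): 12->8, 8->6, 6->4, 5->3, 11->7, 4->2, 7->5, 3->1, 13->9
rank(y): 6->3, 4->2, 13->7, 10->5, 15->8, 1->1, 8->4, 16->9, 12->6
Step 2: d_i = R_x(i) - R_y(i); compute d_i^2.
  (8-3)^2=25, (6-2)^2=16, (4-7)^2=9, (3-5)^2=4, (7-8)^2=1, (2-1)^2=1, (5-4)^2=1, (1-9)^2=64, (9-6)^2=9
sum(d^2) = 130.
Step 3: rho = 1 - 6*130 / (9*(9^2 - 1)) = 1 - 780/720 = -0.083333.
Step 4: Under H0, t = rho * sqrt((n-2)/(1-rho^2)) = -0.2212 ~ t(7).
Step 5: Two-sided p-value from the t-distribution with 7 df = 0.831214.
Step 6: alpha = 0.05. fail to reject H0.

rho = -0.0833, p = 0.831214, fail to reject H0 at alpha = 0.05.


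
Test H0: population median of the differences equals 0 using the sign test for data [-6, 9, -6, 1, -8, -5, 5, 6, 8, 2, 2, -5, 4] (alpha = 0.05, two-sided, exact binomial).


Step 1: Discard zero differences. Original n = 13; n_eff = number of nonzero differences = 13.
Nonzero differences (with sign): -6, +9, -6, +1, -8, -5, +5, +6, +8, +2, +2, -5, +4
Step 2: Count signs: positive = 8, negative = 5.
Step 3: Under H0: P(positive) = 0.5, so the number of positives S ~ Bin(13, 0.5).
Step 4: Two-sided exact p-value = sum of Bin(13,0.5) probabilities at or below the observed probability = 0.581055.
Step 5: alpha = 0.05. fail to reject H0.

n_eff = 13, pos = 8, neg = 5, p = 0.581055, fail to reject H0.


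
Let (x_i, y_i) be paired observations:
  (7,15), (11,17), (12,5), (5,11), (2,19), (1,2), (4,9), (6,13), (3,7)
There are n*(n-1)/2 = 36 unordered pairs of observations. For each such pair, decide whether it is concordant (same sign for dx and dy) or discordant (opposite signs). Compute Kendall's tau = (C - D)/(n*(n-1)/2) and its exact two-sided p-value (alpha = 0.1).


Step 1: Enumerate the 36 unordered pairs (i,j) with i<j and classify each by sign(x_j-x_i) * sign(y_j-y_i).
  (1,2):dx=+4,dy=+2->C; (1,3):dx=+5,dy=-10->D; (1,4):dx=-2,dy=-4->C; (1,5):dx=-5,dy=+4->D
  (1,6):dx=-6,dy=-13->C; (1,7):dx=-3,dy=-6->C; (1,8):dx=-1,dy=-2->C; (1,9):dx=-4,dy=-8->C
  (2,3):dx=+1,dy=-12->D; (2,4):dx=-6,dy=-6->C; (2,5):dx=-9,dy=+2->D; (2,6):dx=-10,dy=-15->C
  (2,7):dx=-7,dy=-8->C; (2,8):dx=-5,dy=-4->C; (2,9):dx=-8,dy=-10->C; (3,4):dx=-7,dy=+6->D
  (3,5):dx=-10,dy=+14->D; (3,6):dx=-11,dy=-3->C; (3,7):dx=-8,dy=+4->D; (3,8):dx=-6,dy=+8->D
  (3,9):dx=-9,dy=+2->D; (4,5):dx=-3,dy=+8->D; (4,6):dx=-4,dy=-9->C; (4,7):dx=-1,dy=-2->C
  (4,8):dx=+1,dy=+2->C; (4,9):dx=-2,dy=-4->C; (5,6):dx=-1,dy=-17->C; (5,7):dx=+2,dy=-10->D
  (5,8):dx=+4,dy=-6->D; (5,9):dx=+1,dy=-12->D; (6,7):dx=+3,dy=+7->C; (6,8):dx=+5,dy=+11->C
  (6,9):dx=+2,dy=+5->C; (7,8):dx=+2,dy=+4->C; (7,9):dx=-1,dy=-2->C; (8,9):dx=-3,dy=-6->C
Step 2: C = 23, D = 13, total pairs = 36.
Step 3: tau = (C - D)/(n(n-1)/2) = (23 - 13)/36 = 0.277778.
Step 4: Exact two-sided p-value (enumerate n! = 362880 permutations of y under H0): p = 0.358488.
Step 5: alpha = 0.1. fail to reject H0.

tau_b = 0.2778 (C=23, D=13), p = 0.358488, fail to reject H0.


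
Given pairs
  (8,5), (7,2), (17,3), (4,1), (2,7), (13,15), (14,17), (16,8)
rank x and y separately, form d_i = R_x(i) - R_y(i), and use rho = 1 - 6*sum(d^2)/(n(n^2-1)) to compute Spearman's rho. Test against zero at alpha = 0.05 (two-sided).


Step 1: Rank x and y separately (midranks; no ties here).
rank(x): 8->4, 7->3, 17->8, 4->2, 2->1, 13->5, 14->6, 16->7
rank(y): 5->4, 2->2, 3->3, 1->1, 7->5, 15->7, 17->8, 8->6
Step 2: d_i = R_x(i) - R_y(i); compute d_i^2.
  (4-4)^2=0, (3-2)^2=1, (8-3)^2=25, (2-1)^2=1, (1-5)^2=16, (5-7)^2=4, (6-8)^2=4, (7-6)^2=1
sum(d^2) = 52.
Step 3: rho = 1 - 6*52 / (8*(8^2 - 1)) = 1 - 312/504 = 0.380952.
Step 4: Under H0, t = rho * sqrt((n-2)/(1-rho^2)) = 1.0092 ~ t(6).
Step 5: Two-sided p-value from the t-distribution with 6 df = 0.351813.
Step 6: alpha = 0.05. fail to reject H0.

rho = 0.3810, p = 0.351813, fail to reject H0 at alpha = 0.05.


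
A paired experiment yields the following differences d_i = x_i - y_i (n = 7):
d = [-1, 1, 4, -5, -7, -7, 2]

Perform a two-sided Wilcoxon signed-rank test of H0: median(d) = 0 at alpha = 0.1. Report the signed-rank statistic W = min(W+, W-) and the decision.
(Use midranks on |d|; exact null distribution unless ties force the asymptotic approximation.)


Step 1: Drop any zero differences (none here) and take |d_i|.
|d| = [1, 1, 4, 5, 7, 7, 2]
Step 2: Midrank |d_i| (ties get averaged ranks).
ranks: |1|->1.5, |1|->1.5, |4|->4, |5|->5, |7|->6.5, |7|->6.5, |2|->3
Step 3: Attach original signs; sum ranks with positive sign and with negative sign.
W+ = 1.5 + 4 + 3 = 8.5
W- = 1.5 + 5 + 6.5 + 6.5 = 19.5
(Check: W+ + W- = 28 should equal n(n+1)/2 = 28.)
Step 4: Test statistic W = min(W+, W-) = 8.5.
Step 5: Ties in |d|, so use the tie-corrected normal approximation.
        E[W] = n(n+1)/4 = 7*8/4 = 14.
        Tie groups: |d|=1 (t=2), |d|=7 (t=2); sum(t^3 - t) = 12.
        Var[W] = n(n+1)(2n+1)/24 - sum(t^3-t)/48 = 840/24 - 12/48 = 34.75.
        z = (W - E[W]) / sqrt(Var[W]) = (8.5 - 14) / 5.8949 = -0.9330.
        Two-sided p = 2*Phi(z) = 0.350816.
Step 6: alpha = 0.1. fail to reject H0.

W+ = 8.5, W- = 19.5, W = min = 8.5, p = 0.350816, fail to reject H0.


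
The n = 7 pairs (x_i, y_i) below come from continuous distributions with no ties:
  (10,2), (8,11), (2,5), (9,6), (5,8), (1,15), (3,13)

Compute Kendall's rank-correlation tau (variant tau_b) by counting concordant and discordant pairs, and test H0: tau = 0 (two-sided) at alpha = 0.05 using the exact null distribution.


Step 1: Enumerate the 21 unordered pairs (i,j) with i<j and classify each by sign(x_j-x_i) * sign(y_j-y_i).
  (1,2):dx=-2,dy=+9->D; (1,3):dx=-8,dy=+3->D; (1,4):dx=-1,dy=+4->D; (1,5):dx=-5,dy=+6->D
  (1,6):dx=-9,dy=+13->D; (1,7):dx=-7,dy=+11->D; (2,3):dx=-6,dy=-6->C; (2,4):dx=+1,dy=-5->D
  (2,5):dx=-3,dy=-3->C; (2,6):dx=-7,dy=+4->D; (2,7):dx=-5,dy=+2->D; (3,4):dx=+7,dy=+1->C
  (3,5):dx=+3,dy=+3->C; (3,6):dx=-1,dy=+10->D; (3,7):dx=+1,dy=+8->C; (4,5):dx=-4,dy=+2->D
  (4,6):dx=-8,dy=+9->D; (4,7):dx=-6,dy=+7->D; (5,6):dx=-4,dy=+7->D; (5,7):dx=-2,dy=+5->D
  (6,7):dx=+2,dy=-2->D
Step 2: C = 5, D = 16, total pairs = 21.
Step 3: tau = (C - D)/(n(n-1)/2) = (5 - 16)/21 = -0.523810.
Step 4: Exact two-sided p-value (enumerate n! = 5040 permutations of y under H0): p = 0.136111.
Step 5: alpha = 0.05. fail to reject H0.

tau_b = -0.5238 (C=5, D=16), p = 0.136111, fail to reject H0.


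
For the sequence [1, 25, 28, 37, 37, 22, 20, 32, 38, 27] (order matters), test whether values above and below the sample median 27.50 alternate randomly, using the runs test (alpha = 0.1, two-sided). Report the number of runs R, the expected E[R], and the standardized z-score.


Step 1: Compute median = 27.50; label A = above, B = below.
Labels in order: BBAAABBAAB  (n_A = 5, n_B = 5)
Step 2: Count runs R = 5.
Step 3: Under H0 (random ordering), E[R] = 2*n_A*n_B/(n_A+n_B) + 1 = 2*5*5/10 + 1 = 6.0000.
        Var[R] = 2*n_A*n_B*(2*n_A*n_B - n_A - n_B) / ((n_A+n_B)^2 * (n_A+n_B-1)) = 2000/900 = 2.2222.
        SD[R] = 1.4907.
Step 4: Continuity-corrected z = (R + 0.5 - E[R]) / SD[R] = (5 + 0.5 - 6.0000) / 1.4907 = -0.3354.
Step 5: Two-sided p-value via normal approximation = 2*(1 - Phi(|z|)) = 0.737316.
Step 6: alpha = 0.1. fail to reject H0.

R = 5, z = -0.3354, p = 0.737316, fail to reject H0.


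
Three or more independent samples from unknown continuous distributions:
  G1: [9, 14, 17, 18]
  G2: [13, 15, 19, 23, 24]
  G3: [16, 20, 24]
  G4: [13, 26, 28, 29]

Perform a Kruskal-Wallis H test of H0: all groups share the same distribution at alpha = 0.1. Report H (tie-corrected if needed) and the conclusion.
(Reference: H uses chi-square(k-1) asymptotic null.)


Step 1: Combine all N = 16 observations and assign midranks.
sorted (value, group, rank): (9,G1,1), (13,G2,2.5), (13,G4,2.5), (14,G1,4), (15,G2,5), (16,G3,6), (17,G1,7), (18,G1,8), (19,G2,9), (20,G3,10), (23,G2,11), (24,G2,12.5), (24,G3,12.5), (26,G4,14), (28,G4,15), (29,G4,16)
Step 2: Sum ranks within each group.
R_1 = 20 (n_1 = 4)
R_2 = 40 (n_2 = 5)
R_3 = 28.5 (n_3 = 3)
R_4 = 47.5 (n_4 = 4)
Step 3: H = 12/(N(N+1)) * sum(R_i^2/n_i) - 3(N+1)
     = 12/(16*17) * (20^2/4 + 40^2/5 + 28.5^2/3 + 47.5^2/4) - 3*17
     = 0.044118 * 1254.81 - 51
     = 4.359375.
Step 4: Ties present; correction factor C = 1 - 12/(16^3 - 16) = 0.997059. Corrected H = 4.359375 / 0.997059 = 4.372235.
Step 5: Under H0, H ~ chi^2(3); p-value = 0.223974.
Step 6: alpha = 0.1. fail to reject H0.

H = 4.3722, df = 3, p = 0.223974, fail to reject H0.


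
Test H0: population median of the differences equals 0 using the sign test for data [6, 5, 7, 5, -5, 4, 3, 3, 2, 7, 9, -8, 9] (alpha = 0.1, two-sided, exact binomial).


Step 1: Discard zero differences. Original n = 13; n_eff = number of nonzero differences = 13.
Nonzero differences (with sign): +6, +5, +7, +5, -5, +4, +3, +3, +2, +7, +9, -8, +9
Step 2: Count signs: positive = 11, negative = 2.
Step 3: Under H0: P(positive) = 0.5, so the number of positives S ~ Bin(13, 0.5).
Step 4: Two-sided exact p-value = sum of Bin(13,0.5) probabilities at or below the observed probability = 0.022461.
Step 5: alpha = 0.1. reject H0.

n_eff = 13, pos = 11, neg = 2, p = 0.022461, reject H0.


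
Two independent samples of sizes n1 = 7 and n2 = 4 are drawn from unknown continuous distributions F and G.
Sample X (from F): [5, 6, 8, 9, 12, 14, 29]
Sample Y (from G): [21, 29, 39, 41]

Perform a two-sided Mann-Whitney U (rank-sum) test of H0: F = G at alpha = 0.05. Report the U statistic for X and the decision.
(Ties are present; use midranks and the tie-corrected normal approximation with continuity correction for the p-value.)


Step 1: Combine and sort all 11 observations; assign midranks.
sorted (value, group): (5,X), (6,X), (8,X), (9,X), (12,X), (14,X), (21,Y), (29,X), (29,Y), (39,Y), (41,Y)
ranks: 5->1, 6->2, 8->3, 9->4, 12->5, 14->6, 21->7, 29->8.5, 29->8.5, 39->10, 41->11
Step 2: Rank sum for X: R1 = 1 + 2 + 3 + 4 + 5 + 6 + 8.5 = 29.5.
Step 3: U_X = R1 - n1(n1+1)/2 = 29.5 - 7*8/2 = 29.5 - 28 = 1.5.
       U_Y = n1*n2 - U_X = 28 - 1.5 = 26.5.
Step 4: Ties are present, so use the tie-corrected normal approximation (with continuity correction) for the p-value.
Step 5: p-value = 0.023029; compare to alpha = 0.05. reject H0.

U_X = 1.5, p = 0.023029, reject H0 at alpha = 0.05.


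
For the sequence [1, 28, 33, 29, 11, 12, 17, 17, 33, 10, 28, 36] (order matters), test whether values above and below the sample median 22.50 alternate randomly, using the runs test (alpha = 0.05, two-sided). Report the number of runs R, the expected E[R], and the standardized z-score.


Step 1: Compute median = 22.50; label A = above, B = below.
Labels in order: BAAABBBBABAA  (n_A = 6, n_B = 6)
Step 2: Count runs R = 6.
Step 3: Under H0 (random ordering), E[R] = 2*n_A*n_B/(n_A+n_B) + 1 = 2*6*6/12 + 1 = 7.0000.
        Var[R] = 2*n_A*n_B*(2*n_A*n_B - n_A - n_B) / ((n_A+n_B)^2 * (n_A+n_B-1)) = 4320/1584 = 2.7273.
        SD[R] = 1.6514.
Step 4: Continuity-corrected z = (R + 0.5 - E[R]) / SD[R] = (6 + 0.5 - 7.0000) / 1.6514 = -0.3028.
Step 5: Two-sided p-value via normal approximation = 2*(1 - Phi(|z|)) = 0.762069.
Step 6: alpha = 0.05. fail to reject H0.

R = 6, z = -0.3028, p = 0.762069, fail to reject H0.


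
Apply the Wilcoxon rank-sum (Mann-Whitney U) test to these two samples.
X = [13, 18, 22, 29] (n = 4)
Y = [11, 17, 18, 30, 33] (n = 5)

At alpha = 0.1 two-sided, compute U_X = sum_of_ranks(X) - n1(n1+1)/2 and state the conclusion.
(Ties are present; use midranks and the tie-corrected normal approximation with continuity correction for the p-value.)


Step 1: Combine and sort all 9 observations; assign midranks.
sorted (value, group): (11,Y), (13,X), (17,Y), (18,X), (18,Y), (22,X), (29,X), (30,Y), (33,Y)
ranks: 11->1, 13->2, 17->3, 18->4.5, 18->4.5, 22->6, 29->7, 30->8, 33->9
Step 2: Rank sum for X: R1 = 2 + 4.5 + 6 + 7 = 19.5.
Step 3: U_X = R1 - n1(n1+1)/2 = 19.5 - 4*5/2 = 19.5 - 10 = 9.5.
       U_Y = n1*n2 - U_X = 20 - 9.5 = 10.5.
Step 4: Ties are present, so use the tie-corrected normal approximation (with continuity correction) for the p-value.
Step 5: p-value = 1.000000; compare to alpha = 0.1. fail to reject H0.

U_X = 9.5, p = 1.000000, fail to reject H0 at alpha = 0.1.


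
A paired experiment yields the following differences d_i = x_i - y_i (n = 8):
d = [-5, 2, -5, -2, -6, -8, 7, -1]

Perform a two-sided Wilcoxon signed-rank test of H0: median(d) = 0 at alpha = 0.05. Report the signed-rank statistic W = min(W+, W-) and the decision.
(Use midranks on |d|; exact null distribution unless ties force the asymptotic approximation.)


Step 1: Drop any zero differences (none here) and take |d_i|.
|d| = [5, 2, 5, 2, 6, 8, 7, 1]
Step 2: Midrank |d_i| (ties get averaged ranks).
ranks: |5|->4.5, |2|->2.5, |5|->4.5, |2|->2.5, |6|->6, |8|->8, |7|->7, |1|->1
Step 3: Attach original signs; sum ranks with positive sign and with negative sign.
W+ = 2.5 + 7 = 9.5
W- = 4.5 + 4.5 + 2.5 + 6 + 8 + 1 = 26.5
(Check: W+ + W- = 36 should equal n(n+1)/2 = 36.)
Step 4: Test statistic W = min(W+, W-) = 9.5.
Step 5: Ties in |d|, so use the tie-corrected normal approximation.
        E[W] = n(n+1)/4 = 8*9/4 = 18.
        Tie groups: |d|=2 (t=2), |d|=5 (t=2); sum(t^3 - t) = 12.
        Var[W] = n(n+1)(2n+1)/24 - sum(t^3-t)/48 = 1224/24 - 12/48 = 50.75.
        z = (W - E[W]) / sqrt(Var[W]) = (9.5 - 18) / 7.1239 = -1.1932.
        Two-sided p = 2*Phi(z) = 0.232804.
Step 6: alpha = 0.05. fail to reject H0.

W+ = 9.5, W- = 26.5, W = min = 9.5, p = 0.232804, fail to reject H0.


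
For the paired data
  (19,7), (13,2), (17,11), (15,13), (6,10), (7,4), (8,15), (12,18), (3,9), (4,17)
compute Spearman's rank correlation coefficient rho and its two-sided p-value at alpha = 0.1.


Step 1: Rank x and y separately (midranks; no ties here).
rank(x): 19->10, 13->7, 17->9, 15->8, 6->3, 7->4, 8->5, 12->6, 3->1, 4->2
rank(y): 7->3, 2->1, 11->6, 13->7, 10->5, 4->2, 15->8, 18->10, 9->4, 17->9
Step 2: d_i = R_x(i) - R_y(i); compute d_i^2.
  (10-3)^2=49, (7-1)^2=36, (9-6)^2=9, (8-7)^2=1, (3-5)^2=4, (4-2)^2=4, (5-8)^2=9, (6-10)^2=16, (1-4)^2=9, (2-9)^2=49
sum(d^2) = 186.
Step 3: rho = 1 - 6*186 / (10*(10^2 - 1)) = 1 - 1116/990 = -0.127273.
Step 4: Under H0, t = rho * sqrt((n-2)/(1-rho^2)) = -0.3629 ~ t(8).
Step 5: Two-sided p-value from the t-distribution with 8 df = 0.726057.
Step 6: alpha = 0.1. fail to reject H0.

rho = -0.1273, p = 0.726057, fail to reject H0 at alpha = 0.1.


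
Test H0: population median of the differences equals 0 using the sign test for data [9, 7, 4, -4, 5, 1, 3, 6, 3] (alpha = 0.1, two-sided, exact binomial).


Step 1: Discard zero differences. Original n = 9; n_eff = number of nonzero differences = 9.
Nonzero differences (with sign): +9, +7, +4, -4, +5, +1, +3, +6, +3
Step 2: Count signs: positive = 8, negative = 1.
Step 3: Under H0: P(positive) = 0.5, so the number of positives S ~ Bin(9, 0.5).
Step 4: Two-sided exact p-value = sum of Bin(9,0.5) probabilities at or below the observed probability = 0.039062.
Step 5: alpha = 0.1. reject H0.

n_eff = 9, pos = 8, neg = 1, p = 0.039062, reject H0.
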